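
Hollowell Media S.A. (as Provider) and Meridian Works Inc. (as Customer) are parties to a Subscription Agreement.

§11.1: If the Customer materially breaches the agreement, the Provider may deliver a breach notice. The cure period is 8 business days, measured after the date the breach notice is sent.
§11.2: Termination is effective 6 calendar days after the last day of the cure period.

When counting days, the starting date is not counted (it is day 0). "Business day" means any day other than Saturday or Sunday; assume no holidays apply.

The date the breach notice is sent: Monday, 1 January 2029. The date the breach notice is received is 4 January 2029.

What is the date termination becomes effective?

The last day of the cure period: 8 business days after Monday, 1 January 2029, skipping weekends — Jan 2, Jan 3, Jan 4, Jan 5, Jan 8, Jan 9, Jan 10, Jan 11 — lands on Thursday, 11 January 2029.
The date termination becomes effective: 11 January 2029 + 6 days = 17 January 2029.

17 January 2029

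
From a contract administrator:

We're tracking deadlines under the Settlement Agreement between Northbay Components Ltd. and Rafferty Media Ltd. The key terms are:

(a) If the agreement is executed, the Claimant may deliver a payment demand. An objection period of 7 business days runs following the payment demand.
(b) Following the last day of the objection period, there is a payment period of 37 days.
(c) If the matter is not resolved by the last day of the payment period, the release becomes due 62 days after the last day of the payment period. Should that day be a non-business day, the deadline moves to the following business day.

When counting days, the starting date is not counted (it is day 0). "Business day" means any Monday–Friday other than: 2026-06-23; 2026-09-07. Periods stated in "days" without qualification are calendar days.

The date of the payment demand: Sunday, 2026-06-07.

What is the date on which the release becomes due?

2026-09-23

From Sunday, 2026-06-07, 7 business days (Jun 8, Jun 9, Jun 10, Jun 11, Jun 12, Jun 15, Jun 16, skipping weekends) brings us to Tuesday, 2026-06-16, which is the last day of the objection period.
The last day of the payment period: 37 calendar days after 2026-06-16 is 2026-07-23.
The date on which the release becomes due: 2026-07-23 + 62 days = 2026-09-23. 2026-09-23 is a Wednesday and is not a listed holiday, so no roll-forward applies.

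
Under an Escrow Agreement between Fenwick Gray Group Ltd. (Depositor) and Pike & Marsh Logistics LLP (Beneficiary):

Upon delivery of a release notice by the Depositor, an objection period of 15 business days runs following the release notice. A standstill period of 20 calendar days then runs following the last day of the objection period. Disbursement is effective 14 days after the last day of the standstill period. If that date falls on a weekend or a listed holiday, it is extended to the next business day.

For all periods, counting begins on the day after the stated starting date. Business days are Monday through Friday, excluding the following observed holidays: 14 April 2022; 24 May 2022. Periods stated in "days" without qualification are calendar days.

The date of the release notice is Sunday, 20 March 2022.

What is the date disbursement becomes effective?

12 May 2022

The last day of the objection period: counting 15 business days from Sunday, 20 March 2022 (Mar 21, Mar 22, Mar 23, Mar 24, …, Apr 6, Apr 7, Apr 8, skipping weekends) reaches Friday, 8 April 2022.
The last day of the standstill period: 20 calendar days after 8 April 2022 is 28 April 2022.
The date disbursement becomes effective: 28 April 2022 + 14 days = 12 May 2022. 12 May 2022 is a Thursday and is not a listed holiday, so no roll-forward applies.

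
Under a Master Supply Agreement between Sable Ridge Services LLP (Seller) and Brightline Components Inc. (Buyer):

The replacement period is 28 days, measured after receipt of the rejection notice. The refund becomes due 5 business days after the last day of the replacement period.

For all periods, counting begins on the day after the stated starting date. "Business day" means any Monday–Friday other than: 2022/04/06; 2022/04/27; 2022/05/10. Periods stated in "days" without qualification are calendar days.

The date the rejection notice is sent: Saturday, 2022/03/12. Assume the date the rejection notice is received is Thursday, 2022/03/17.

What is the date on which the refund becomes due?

The last day of the replacement period: 2022/03/17 + 28 days = 2022/04/14.
The date on which the refund becomes due: 5 business days after Thursday, 2022/04/14, skipping weekends — Apr 15, Apr 18, Apr 19, Apr 20, Apr 21 — lands on Thursday, 2022/04/21.

2022/04/21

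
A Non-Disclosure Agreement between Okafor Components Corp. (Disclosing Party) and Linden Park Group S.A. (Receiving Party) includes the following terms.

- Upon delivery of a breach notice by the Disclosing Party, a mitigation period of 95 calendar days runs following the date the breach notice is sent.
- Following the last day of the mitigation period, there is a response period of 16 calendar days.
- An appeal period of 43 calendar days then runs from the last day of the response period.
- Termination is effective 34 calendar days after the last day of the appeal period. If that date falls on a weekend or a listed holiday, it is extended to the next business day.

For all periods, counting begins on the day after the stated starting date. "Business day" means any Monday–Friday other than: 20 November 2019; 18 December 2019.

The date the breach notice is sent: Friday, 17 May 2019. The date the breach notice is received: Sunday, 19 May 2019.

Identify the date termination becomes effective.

The last day of the mitigation period: 17 May 2019 + 95 days = 20 August 2019.
The last day of the response period: 16 calendar days after 20 August 2019 is 5 September 2019.
The last day of the appeal period: 43 calendar days after 5 September 2019 is 18 October 2019.
Adding 34 calendar days to 18 October 2019 gives 21 November 2019, which is the date termination becomes effective. 21 November 2019 is a Thursday and is not a listed holiday, so no roll-forward applies.

21 November 2019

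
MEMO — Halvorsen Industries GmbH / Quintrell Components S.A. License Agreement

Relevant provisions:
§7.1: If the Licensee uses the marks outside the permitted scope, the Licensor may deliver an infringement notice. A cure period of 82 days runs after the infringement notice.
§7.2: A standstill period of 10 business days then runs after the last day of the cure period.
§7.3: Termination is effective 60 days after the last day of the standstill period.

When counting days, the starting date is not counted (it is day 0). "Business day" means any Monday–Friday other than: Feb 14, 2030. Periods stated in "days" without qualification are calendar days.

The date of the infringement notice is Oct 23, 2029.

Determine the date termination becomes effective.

The last day of the cure period: 82 calendar days after Oct 23, 2029 is Jan 13, 2030.
The last day of the standstill period: counting 10 business days from Sunday, Jan 13, 2030 (Jan 14, Jan 15, Jan 16, Jan 17, Jan 18, Jan 21, Jan 22, Jan 23, Jan 24, Jan 25, skipping weekends) reaches Friday, Jan 25, 2030.
The date termination becomes effective: Jan 25, 2030 + 60 days = Mar 26, 2030.

Mar 26, 2030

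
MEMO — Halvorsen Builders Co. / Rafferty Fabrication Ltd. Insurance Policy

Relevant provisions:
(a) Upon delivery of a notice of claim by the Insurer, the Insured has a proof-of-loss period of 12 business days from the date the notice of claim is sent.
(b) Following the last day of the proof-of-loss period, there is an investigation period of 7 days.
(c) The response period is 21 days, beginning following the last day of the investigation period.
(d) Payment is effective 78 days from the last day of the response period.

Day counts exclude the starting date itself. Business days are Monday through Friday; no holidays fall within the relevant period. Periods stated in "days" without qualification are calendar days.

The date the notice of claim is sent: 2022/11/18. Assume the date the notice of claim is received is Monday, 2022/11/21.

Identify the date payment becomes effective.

2023/03/22

The last day of the proof-of-loss period: 12 business days after Friday, 2022/11/18, skipping weekends — Nov 21, Nov 22, Nov 23, Nov 24, …, Dec 2, Dec 5, Dec 6 — lands on Tuesday, 2022/12/06.
Adding 7 calendar days to 2022/12/06 gives 2022/12/13, which is the last day of the investigation period.
The last day of the response period: 2022/12/13 + 21 days = 2023/01/03.
The date payment becomes effective: 2023/01/03 + 78 days = 2023/03/22.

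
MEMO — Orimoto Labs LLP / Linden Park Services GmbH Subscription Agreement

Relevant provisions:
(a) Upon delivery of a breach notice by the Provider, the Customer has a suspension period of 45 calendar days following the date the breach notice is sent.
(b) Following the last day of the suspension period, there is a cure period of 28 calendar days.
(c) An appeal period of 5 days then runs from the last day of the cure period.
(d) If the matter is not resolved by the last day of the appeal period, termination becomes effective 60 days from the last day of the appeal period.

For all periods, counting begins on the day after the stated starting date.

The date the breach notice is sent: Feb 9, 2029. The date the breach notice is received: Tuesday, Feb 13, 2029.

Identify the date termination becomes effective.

Adding 45 calendar days to Feb 9, 2029 gives Mar 26, 2029, which is the last day of the suspension period.
The last day of the cure period: Mar 26, 2029 + 28 days = Apr 23, 2029.
The last day of the appeal period: Apr 23, 2029 + 5 days = Apr 28, 2029.
Adding 60 calendar days to Apr 28, 2029 gives Jun 27, 2029, which is the date termination becomes effective.

Jun 27, 2029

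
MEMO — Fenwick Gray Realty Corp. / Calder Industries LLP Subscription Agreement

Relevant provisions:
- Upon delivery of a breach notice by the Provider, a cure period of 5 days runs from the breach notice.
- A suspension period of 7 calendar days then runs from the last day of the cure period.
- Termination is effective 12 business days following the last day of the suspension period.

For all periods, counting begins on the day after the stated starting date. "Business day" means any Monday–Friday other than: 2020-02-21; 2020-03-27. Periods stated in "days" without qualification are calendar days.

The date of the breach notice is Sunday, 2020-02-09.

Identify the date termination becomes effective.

The last day of the cure period: 5 calendar days after 2020-02-09 is 2020-02-14.
The last day of the suspension period: 2020-02-14 + 7 days = 2020-02-21.
The date termination becomes effective: counting 12 business days from Friday, 2020-02-21 (Feb 24, Feb 25, Feb 26, Feb 27, …, Mar 6, Mar 9, Mar 10, skipping weekends) reaches Tuesday, 2020-03-10.

2020-03-10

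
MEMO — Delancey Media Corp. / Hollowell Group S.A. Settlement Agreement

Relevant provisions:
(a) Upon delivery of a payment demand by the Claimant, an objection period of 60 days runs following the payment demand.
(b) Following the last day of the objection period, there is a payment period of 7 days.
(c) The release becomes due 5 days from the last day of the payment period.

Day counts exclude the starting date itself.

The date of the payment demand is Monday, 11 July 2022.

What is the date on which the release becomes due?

21 September 2022

The last day of the objection period: 11 July 2022 + 60 days = 9 September 2022.
The last day of the payment period: 9 September 2022 + 7 days = 16 September 2022.
The date on which the release becomes due: 16 September 2022 + 5 days = 21 September 2022.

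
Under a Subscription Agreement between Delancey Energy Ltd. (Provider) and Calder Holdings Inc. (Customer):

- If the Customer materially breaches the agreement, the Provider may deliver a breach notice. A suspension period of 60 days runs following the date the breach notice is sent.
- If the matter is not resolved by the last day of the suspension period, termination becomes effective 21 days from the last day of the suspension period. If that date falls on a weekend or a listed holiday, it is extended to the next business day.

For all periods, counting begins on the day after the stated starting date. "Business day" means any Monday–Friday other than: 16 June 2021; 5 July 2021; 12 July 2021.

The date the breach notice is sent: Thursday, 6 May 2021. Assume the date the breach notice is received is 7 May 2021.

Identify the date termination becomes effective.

26 July 2021

The last day of the suspension period: 6 May 2021 + 60 days = 5 July 2021.
The date termination becomes effective: 21 calendar days after 5 July 2021 is 26 July 2021. 26 July 2021 is a Monday and is not a listed holiday, so no roll-forward applies.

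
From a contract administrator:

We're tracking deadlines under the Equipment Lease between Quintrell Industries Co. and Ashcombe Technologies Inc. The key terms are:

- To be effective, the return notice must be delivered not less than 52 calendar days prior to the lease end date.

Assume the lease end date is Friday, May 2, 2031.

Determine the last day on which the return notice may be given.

Counting back 52 calendar days from May 2, 2031 gives March 11, 2031.

March 11, 2031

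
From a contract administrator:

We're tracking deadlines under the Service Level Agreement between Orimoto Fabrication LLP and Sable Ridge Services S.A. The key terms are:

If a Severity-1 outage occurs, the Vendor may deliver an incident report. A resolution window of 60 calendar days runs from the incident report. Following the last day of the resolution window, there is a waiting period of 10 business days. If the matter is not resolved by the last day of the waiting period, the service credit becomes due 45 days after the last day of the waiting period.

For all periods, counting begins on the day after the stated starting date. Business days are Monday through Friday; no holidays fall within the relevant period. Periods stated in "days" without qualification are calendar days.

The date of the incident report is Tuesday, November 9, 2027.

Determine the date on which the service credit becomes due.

March 6, 2028

The last day of the resolution window: 60 calendar days after November 9, 2027 is January 8, 2028.
The last day of the waiting period: 10 business days after Saturday, January 8, 2028, skipping weekends — Jan 10, Jan 11, Jan 12, Jan 13, Jan 14, Jan 17, Jan 18, Jan 19, Jan 20, Jan 21 — lands on Friday, January 21, 2028.
Adding 45 calendar days to January 21, 2028 gives March 6, 2028, which is the date on which the service credit becomes due.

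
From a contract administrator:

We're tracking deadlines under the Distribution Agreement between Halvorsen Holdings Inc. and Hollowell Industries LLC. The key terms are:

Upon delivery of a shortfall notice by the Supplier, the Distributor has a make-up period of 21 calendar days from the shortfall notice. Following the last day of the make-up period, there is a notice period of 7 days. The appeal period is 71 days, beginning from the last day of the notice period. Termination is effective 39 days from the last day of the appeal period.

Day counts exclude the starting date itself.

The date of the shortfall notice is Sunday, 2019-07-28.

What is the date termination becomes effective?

2019-12-13

Adding 21 calendar days to 2019-07-28 gives 2019-08-18, which is the last day of the make-up period.
The last day of the notice period: 2019-08-18 + 7 days = 2019-08-25.
The last day of the appeal period: 71 calendar days after 2019-08-25 is 2019-11-04.
The date termination becomes effective: 39 calendar days after 2019-11-04 is 2019-12-13.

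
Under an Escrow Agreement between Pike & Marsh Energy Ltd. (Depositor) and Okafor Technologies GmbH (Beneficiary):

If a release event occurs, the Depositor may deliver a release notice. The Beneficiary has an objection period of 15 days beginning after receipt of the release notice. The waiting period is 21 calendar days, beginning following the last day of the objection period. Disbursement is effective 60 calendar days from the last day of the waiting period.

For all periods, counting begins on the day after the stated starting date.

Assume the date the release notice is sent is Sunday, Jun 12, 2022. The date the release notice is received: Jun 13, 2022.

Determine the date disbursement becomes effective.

Sep 17, 2022

The last day of the objection period: 15 calendar days after Jun 13, 2022 is Jun 28, 2022.
The last day of the waiting period: Jun 28, 2022 + 21 days = Jul 19, 2022.
Adding 60 calendar days to Jul 19, 2022 gives Sep 17, 2022, which is the date disbursement becomes effective.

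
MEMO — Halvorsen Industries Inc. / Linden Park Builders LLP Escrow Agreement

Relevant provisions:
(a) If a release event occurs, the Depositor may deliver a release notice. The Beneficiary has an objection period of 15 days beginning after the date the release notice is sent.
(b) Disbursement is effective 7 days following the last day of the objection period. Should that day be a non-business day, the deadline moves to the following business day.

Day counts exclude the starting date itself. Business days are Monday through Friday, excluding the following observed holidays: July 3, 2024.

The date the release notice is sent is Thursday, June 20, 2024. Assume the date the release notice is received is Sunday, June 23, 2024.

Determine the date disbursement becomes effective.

Adding 15 calendar days to June 20, 2024 gives July 5, 2024, which is the last day of the objection period.
Adding 7 calendar days to July 5, 2024 gives July 12, 2024, which is the date disbursement becomes effective. July 12, 2024 is a Friday and is not a listed holiday, so no roll-forward applies.

July 12, 2024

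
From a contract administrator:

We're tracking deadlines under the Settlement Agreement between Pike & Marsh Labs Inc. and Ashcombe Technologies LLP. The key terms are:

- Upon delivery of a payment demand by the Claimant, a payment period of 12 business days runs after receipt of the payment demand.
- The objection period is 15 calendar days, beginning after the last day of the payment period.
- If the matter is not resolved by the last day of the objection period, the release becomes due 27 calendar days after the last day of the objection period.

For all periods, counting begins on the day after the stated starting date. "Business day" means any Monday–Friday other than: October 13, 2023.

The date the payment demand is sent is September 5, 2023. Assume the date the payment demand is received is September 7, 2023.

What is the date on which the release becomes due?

November 6, 2023

The last day of the payment period: 12 business days after Thursday, September 7, 2023, skipping weekends — Sep 8, Sep 11, Sep 12, Sep 13, …, Sep 21, Sep 22, Sep 25 — lands on Monday, September 25, 2023.
The last day of the objection period: September 25, 2023 + 15 days = October 10, 2023.
Adding 27 calendar days to October 10, 2023 gives November 6, 2023, which is the date on which the release becomes due.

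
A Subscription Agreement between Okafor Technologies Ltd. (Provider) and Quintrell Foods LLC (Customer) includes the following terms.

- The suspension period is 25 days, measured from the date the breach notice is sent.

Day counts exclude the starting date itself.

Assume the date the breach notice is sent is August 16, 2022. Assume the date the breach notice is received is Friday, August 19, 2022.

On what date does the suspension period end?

The last day of the suspension period: 25 calendar days after August 16, 2022 is September 10, 2022.

September 10, 2022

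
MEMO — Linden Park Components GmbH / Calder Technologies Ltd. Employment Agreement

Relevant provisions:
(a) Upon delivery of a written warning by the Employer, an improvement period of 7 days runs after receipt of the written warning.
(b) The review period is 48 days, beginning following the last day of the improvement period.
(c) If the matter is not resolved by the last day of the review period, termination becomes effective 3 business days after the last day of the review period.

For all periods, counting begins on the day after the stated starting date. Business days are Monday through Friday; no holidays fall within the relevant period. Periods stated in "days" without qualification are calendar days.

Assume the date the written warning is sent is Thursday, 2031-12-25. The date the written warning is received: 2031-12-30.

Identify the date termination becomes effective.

The last day of the improvement period: 7 calendar days after 2031-12-30 is 2032-01-06.
Adding 48 calendar days to 2032-01-06 gives 2032-02-23, which is the last day of the review period.
The date termination becomes effective: counting 3 business days from Monday, 2032-02-23 (Feb 24, Feb 25, Feb 26, skipping weekends) reaches Thursday, 2032-02-26.

2032-02-26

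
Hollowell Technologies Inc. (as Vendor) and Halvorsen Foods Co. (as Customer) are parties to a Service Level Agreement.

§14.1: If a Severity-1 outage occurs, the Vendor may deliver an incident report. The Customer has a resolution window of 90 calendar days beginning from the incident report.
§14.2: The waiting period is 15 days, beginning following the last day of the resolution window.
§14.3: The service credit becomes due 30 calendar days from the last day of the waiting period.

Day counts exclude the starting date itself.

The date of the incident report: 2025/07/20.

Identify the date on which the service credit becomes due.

The last day of the resolution window: 2025/07/20 + 90 days = 2025/10/18.
Adding 15 calendar days to 2025/10/18 gives 2025/11/02, which is the last day of the waiting period.
The date on which the service credit becomes due: 30 calendar days after 2025/11/02 is 2025/12/02.

2025/12/02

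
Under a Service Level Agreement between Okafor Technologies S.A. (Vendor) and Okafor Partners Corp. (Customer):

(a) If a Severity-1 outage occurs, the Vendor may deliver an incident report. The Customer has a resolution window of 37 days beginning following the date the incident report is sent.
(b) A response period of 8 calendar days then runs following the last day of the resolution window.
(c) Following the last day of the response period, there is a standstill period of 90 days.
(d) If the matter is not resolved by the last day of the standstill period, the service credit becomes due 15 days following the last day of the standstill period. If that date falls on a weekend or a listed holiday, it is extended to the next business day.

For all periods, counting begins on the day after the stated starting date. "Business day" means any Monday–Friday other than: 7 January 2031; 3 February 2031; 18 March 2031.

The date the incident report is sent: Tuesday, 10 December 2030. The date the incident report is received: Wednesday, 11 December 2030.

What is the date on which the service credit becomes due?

9 May 2031

The last day of the resolution window: 37 calendar days after 10 December 2030 is 16 January 2031.
The last day of the response period: 16 January 2031 + 8 days = 24 January 2031.
Adding 90 calendar days to 24 January 2031 gives 24 April 2031, which is the last day of the standstill period.
The date on which the service credit becomes due: 24 April 2031 + 15 days = 9 May 2031. 9 May 2031 is a Friday and is not a listed holiday, so no roll-forward applies.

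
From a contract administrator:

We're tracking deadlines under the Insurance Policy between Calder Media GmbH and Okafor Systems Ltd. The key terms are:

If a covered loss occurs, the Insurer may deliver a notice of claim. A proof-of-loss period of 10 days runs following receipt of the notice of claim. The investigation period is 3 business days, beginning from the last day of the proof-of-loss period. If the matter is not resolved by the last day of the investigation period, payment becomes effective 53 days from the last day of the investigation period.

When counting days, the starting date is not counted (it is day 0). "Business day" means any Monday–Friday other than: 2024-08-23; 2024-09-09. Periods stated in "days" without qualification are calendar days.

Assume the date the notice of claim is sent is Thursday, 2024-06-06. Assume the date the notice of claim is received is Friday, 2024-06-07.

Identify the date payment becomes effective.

2024-08-12

The last day of the proof-of-loss period: 10 calendar days after 2024-06-07 is 2024-06-17.
The last day of the investigation period: 3 business days after Monday, 2024-06-17, skipping weekends — Jun 18, Jun 19, Jun 20 — lands on Thursday, 2024-06-20.
Adding 53 calendar days to 2024-06-20 gives 2024-08-12, which is the date payment becomes effective.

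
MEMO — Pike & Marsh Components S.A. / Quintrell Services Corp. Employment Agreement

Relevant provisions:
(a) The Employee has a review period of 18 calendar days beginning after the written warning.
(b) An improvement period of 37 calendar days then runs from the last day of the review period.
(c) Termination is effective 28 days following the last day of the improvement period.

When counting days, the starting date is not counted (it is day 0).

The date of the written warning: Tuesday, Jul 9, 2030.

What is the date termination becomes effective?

Sep 30, 2030

Adding 18 calendar days to Jul 9, 2030 gives Jul 27, 2030, which is the last day of the review period.
The last day of the improvement period: Jul 27, 2030 + 37 days = Sep 2, 2030.
The date termination becomes effective: Sep 2, 2030 + 28 days = Sep 30, 2030.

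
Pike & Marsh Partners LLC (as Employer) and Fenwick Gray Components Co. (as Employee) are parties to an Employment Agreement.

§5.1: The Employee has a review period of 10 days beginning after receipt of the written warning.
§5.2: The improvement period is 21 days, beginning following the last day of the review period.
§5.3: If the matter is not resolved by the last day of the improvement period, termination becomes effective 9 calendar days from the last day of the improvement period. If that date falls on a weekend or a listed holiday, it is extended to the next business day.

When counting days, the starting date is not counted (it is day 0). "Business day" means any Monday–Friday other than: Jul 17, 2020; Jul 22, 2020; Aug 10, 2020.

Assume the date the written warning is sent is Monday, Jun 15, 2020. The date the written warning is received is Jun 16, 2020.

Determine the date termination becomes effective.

The last day of the review period: Jun 16, 2020 + 10 days = Jun 26, 2020.
The last day of the improvement period: 21 calendar days after Jun 26, 2020 is Jul 17, 2020.
The date termination becomes effective: Jul 17, 2020 + 9 days = Jul 26, 2020. That falls on a Sunday, so it rolls to the next business day, Monday, Jul 27, 2020.

Jul 27, 2020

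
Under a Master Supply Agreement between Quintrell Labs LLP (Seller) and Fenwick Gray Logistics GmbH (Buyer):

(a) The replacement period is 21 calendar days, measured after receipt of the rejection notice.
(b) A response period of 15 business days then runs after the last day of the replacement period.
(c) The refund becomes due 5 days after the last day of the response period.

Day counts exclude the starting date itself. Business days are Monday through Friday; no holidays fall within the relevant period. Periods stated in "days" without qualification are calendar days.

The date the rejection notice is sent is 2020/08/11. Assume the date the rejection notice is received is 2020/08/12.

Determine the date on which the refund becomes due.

2020/09/28

Adding 21 calendar days to 2020/08/12 gives 2020/09/02, which is the last day of the replacement period.
From Wednesday, 2020/09/02, 15 business days (Sep 3, Sep 4, Sep 7, Sep 8, …, Sep 21, Sep 22, Sep 23, skipping weekends) brings us to Wednesday, 2020/09/23, which is the last day of the response period.
The date on which the refund becomes due: 5 calendar days after 2020/09/23 is 2020/09/28.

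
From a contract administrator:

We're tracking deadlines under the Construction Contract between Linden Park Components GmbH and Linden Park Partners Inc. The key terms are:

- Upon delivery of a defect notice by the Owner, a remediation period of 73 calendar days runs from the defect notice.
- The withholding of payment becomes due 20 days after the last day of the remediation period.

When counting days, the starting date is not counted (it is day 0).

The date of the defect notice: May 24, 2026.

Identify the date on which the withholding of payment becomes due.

Aug 25, 2026

Adding 73 calendar days to May 24, 2026 gives Aug 5, 2026, which is the last day of the remediation period.
The date on which the withholding of payment becomes due: Aug 5, 2026 + 20 days = Aug 25, 2026.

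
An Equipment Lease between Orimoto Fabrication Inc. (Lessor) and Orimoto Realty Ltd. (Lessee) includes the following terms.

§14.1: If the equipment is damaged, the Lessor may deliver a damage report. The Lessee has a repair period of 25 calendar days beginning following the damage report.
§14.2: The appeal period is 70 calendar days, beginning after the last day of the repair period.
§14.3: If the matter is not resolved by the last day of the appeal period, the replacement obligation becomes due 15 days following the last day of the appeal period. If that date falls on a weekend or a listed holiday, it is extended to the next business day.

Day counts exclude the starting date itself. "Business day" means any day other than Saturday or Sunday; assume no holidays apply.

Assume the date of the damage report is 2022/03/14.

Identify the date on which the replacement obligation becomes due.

2022/07/04

The last day of the repair period: 25 calendar days after 2022/03/14 is 2022/04/08.
Adding 70 calendar days to 2022/04/08 gives 2022/06/17, which is the last day of the appeal period.
Adding 15 calendar days to 2022/06/17 gives 2022/07/02, which is the date on which the replacement obligation becomes due. That falls on a Saturday, so it rolls to the next business day, Monday, 2022/07/04.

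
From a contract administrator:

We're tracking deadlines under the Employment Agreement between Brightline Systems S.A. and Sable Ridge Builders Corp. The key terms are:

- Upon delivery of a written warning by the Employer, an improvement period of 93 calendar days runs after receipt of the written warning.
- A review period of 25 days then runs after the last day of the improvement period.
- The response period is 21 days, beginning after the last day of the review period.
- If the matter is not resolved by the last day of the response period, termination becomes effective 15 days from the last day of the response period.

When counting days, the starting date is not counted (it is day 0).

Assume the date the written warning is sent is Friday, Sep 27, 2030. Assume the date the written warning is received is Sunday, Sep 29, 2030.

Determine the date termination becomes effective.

Mar 2, 2031

Adding 93 calendar days to Sep 29, 2030 gives Dec 31, 2030, which is the last day of the improvement period.
Adding 25 calendar days to Dec 31, 2030 gives Jan 25, 2031, which is the last day of the review period.
Adding 21 calendar days to Jan 25, 2031 gives Feb 15, 2031, which is the last day of the response period.
Adding 15 calendar days to Feb 15, 2031 gives Mar 2, 2031, which is the date termination becomes effective.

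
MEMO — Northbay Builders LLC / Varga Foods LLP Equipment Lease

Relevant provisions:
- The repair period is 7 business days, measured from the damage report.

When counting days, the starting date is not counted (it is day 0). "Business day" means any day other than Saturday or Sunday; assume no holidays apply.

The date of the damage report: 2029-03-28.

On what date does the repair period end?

The last day of the repair period: 7 business days after Wednesday, 2029-03-28, skipping weekends — Mar 29, Mar 30, Apr 2, Apr 3, Apr 4, Apr 5, Apr 6 — lands on Friday, 2029-04-06.

2029-04-06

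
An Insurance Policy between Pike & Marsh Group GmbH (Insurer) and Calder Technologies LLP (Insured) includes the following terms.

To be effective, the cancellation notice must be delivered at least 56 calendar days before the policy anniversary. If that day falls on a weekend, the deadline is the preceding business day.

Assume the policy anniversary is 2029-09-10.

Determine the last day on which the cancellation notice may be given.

2029-07-16

Counting back 56 calendar days from 2029-09-10 gives 2029-07-16. That is a Monday, so no adjustment is needed.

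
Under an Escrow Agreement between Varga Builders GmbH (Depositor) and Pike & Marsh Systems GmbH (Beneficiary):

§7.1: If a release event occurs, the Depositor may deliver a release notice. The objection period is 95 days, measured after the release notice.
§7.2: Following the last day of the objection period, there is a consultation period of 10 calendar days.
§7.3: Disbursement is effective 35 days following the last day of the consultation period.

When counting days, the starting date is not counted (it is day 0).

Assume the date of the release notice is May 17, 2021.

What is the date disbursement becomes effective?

Oct 4, 2021

The last day of the objection period: 95 calendar days after May 17, 2021 is Aug 20, 2021.
Adding 10 calendar days to Aug 20, 2021 gives Aug 30, 2021, which is the last day of the consultation period.
The date disbursement becomes effective: Aug 30, 2021 + 35 days = Oct 4, 2021.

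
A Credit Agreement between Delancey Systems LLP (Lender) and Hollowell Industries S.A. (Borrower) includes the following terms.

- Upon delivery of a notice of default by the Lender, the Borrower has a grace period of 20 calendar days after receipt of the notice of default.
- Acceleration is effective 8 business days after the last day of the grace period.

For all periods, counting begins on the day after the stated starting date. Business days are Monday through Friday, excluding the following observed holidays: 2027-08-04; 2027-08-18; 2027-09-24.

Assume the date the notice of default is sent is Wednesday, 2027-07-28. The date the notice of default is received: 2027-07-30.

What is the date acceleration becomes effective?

The last day of the grace period: 2027-07-30 + 20 days = 2027-08-19.
The date acceleration becomes effective: 8 business days after Thursday, 2027-08-19, skipping weekends — Aug 20, Aug 23, Aug 24, Aug 25, Aug 26, Aug 27, Aug 30, Aug 31 — lands on Tuesday, 2027-08-31.

2027-08-31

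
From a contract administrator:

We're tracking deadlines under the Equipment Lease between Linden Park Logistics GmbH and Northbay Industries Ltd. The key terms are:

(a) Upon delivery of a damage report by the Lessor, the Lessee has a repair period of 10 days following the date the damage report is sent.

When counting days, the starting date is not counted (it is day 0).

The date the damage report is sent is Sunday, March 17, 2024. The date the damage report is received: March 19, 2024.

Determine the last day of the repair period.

March 27, 2024

Adding 10 calendar days to March 17, 2024 gives March 27, 2024, which is the last day of the repair period.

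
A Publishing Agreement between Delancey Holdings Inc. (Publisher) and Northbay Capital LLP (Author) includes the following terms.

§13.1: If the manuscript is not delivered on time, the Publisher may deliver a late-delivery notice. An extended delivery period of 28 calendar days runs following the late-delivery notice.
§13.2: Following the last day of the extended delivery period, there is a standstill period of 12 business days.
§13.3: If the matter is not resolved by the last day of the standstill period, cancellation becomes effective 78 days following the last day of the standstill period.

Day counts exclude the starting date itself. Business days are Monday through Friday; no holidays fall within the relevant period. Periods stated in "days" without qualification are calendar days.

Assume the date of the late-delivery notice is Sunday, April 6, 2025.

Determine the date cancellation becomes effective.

August 6, 2025

The last day of the extended delivery period: 28 calendar days after April 6, 2025 is May 4, 2025.
The last day of the standstill period: 12 business days after Sunday, May 4, 2025, skipping weekends — May 5, May 6, May 7, May 8, …, May 16, May 19, May 20 — lands on Tuesday, May 20, 2025.
The date cancellation becomes effective: 78 calendar days after May 20, 2025 is August 6, 2025.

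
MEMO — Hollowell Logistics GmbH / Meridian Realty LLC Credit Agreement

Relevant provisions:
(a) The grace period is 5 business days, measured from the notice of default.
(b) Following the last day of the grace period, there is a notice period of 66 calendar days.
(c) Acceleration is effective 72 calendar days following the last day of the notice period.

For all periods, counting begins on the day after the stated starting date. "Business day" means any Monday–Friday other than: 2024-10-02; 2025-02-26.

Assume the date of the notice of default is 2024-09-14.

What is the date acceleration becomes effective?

2025-02-05

The last day of the grace period: 5 business days after Saturday, 2024-09-14, skipping weekends — Sep 16, Sep 17, Sep 18, Sep 19, Sep 20 — lands on Friday, 2024-09-20.
The last day of the notice period: 2024-09-20 + 66 days = 2024-11-25.
The date acceleration becomes effective: 2024-11-25 + 72 days = 2025-02-05.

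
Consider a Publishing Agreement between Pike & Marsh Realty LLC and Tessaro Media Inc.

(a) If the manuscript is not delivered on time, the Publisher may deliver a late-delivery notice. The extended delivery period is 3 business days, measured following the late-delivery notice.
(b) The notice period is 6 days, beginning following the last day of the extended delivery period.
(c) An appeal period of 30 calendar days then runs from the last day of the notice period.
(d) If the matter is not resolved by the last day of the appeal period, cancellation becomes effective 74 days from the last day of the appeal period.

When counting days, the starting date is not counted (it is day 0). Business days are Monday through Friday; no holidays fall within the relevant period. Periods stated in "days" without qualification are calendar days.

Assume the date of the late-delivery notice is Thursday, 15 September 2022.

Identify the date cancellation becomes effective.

8 January 2023

The last day of the extended delivery period: 3 business days after Thursday, 15 September 2022, skipping weekends — Sep 16, Sep 19, Sep 20 — lands on Tuesday, 20 September 2022.
The last day of the notice period: 6 calendar days after 20 September 2022 is 26 September 2022.
The last day of the appeal period: 30 calendar days after 26 September 2022 is 26 October 2022.
The date cancellation becomes effective: 26 October 2022 + 74 days = 8 January 2023.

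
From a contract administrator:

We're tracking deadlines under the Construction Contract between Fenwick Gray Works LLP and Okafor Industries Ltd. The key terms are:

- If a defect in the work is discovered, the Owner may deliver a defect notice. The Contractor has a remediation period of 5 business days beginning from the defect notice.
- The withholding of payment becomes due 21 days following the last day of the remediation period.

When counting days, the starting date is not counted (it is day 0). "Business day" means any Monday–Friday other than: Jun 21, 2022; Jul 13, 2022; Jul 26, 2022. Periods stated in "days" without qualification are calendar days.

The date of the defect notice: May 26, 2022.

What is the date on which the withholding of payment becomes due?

Jun 23, 2022

From Thursday, May 26, 2022, 5 business days (May 27, May 30, May 31, Jun 1, Jun 2, skipping weekends) brings us to Thursday, Jun 2, 2022, which is the last day of the remediation period.
The date on which the withholding of payment becomes due: 21 calendar days after Jun 2, 2022 is Jun 23, 2022.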